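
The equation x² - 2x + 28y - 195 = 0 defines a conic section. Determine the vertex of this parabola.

(1, 7)

Only x is squared. Complete the square in x: (x - 1)² = -28(y - 7).
Vertex (1, 7); 4p = -28 so p = -7. Opens down.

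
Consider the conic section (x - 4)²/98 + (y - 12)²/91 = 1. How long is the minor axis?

2√91

Center (4, 12). The larger denominator 98 sits under the x-term, so the major axis is horizontal; a² = 98, b² = 91.
b² = 91 so b = √91; the minor axis has length 2b = 2√91.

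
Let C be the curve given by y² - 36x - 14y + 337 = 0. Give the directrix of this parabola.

x = -1

Only y is squared. Complete the square in y: (y - 7)² = 36(x - 8).
Vertex (8, 7); 4p = 36 so p = 9. Opens right.
Directrix is the vertical line x = h − p = 8 − (9) = -1.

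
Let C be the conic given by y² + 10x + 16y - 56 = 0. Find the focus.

(19/2, -8)

Only y is squared. Complete the square in y: (y + 8)² = -10(x - 12).
Vertex (12, -8); 4p = -10 so p = -5/2. Opens left.
Focus is p units from the vertex along the axis: (h + p, k).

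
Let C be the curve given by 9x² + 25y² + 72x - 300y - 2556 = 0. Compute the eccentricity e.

e = 4/5

Rearranging, 9(x² + 8x) + 25(y² - 12y) = 2556.
Complete the square: 9(x + 4)² + 25(y - 6)² = 2556 + 144 + 900 = 3600
Divide by 3600: (x + 4)²/400 + (y - 6)²/144 = 1
Ellipse, center (-4, 6), major axis horizontal; a² = 400, b² = 144.
c² = a² - b² = 256, so c = 16.
e = c/a = 16/20 = 4/5.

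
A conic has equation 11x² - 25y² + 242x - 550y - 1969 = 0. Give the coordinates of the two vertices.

Group: 11(x² + 22x) -25(y² + 22y) = 1969
Complete the square in x and y: 11(x + 11)² -25(y + 11)² = 1969 + 1331 - 3025 = 275
Divide through by 275 to get (x + 11)²/25 - (y + 11)²/11 = 1.
Hyperbola, center (-11, -11), transverse axis horizontal; a² = 25, b² = 11.
a = 5. Vertices at (h ± a, k).

(-16, -11) and (-6, -11)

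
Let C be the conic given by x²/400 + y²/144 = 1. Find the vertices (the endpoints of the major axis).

(-20, 0) and (20, 0)

Center (0, 0). The larger denominator 400 sits under the x-term, so the major axis is horizontal; a² = 400, b² = 144.
a = 20. Vertices at (h ± a, k).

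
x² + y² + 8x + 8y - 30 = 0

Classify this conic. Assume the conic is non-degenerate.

circle

No xy term. Coefficients of x² and y² are A = 1, C = 1.
A = C (same sign) ⇒ circle.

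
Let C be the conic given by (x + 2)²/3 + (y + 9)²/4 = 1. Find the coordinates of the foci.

Center (-2, -9). The larger denominator 4 sits under the y-term, so the major axis is vertical; a² = 4, b² = 3.
c² = a² - b² = 4 - 3 = 1, so c = 1.
Foci lie on the vertical axis through the center: (h, k ± c).

(-2, -10) and (-2, -8)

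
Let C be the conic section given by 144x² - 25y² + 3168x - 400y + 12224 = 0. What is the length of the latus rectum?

Rearranging, 144(x² + 22x) -25(y² + 16y) = -12224.
Complete the square: 144(x + 11)² -25(y + 8)² = -12224 + 17424 - 1600 = 3600
Divide by 3600: (x + 11)²/25 - (y + 8)²/144 = 1
Hyperbola, center (-11, -8), transverse axis horizontal; a² = 25, b² = 144.
Latus rectum length = 2b²/a = 2·144/5 = 288/5.

288/5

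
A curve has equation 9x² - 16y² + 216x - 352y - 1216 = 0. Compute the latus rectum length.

9

9(x² + 24x) -16(y² + 22y) = 1216
Complete the square: 9(x + 12)² -16(y + 11)² = 1216 + 1296 - 1936 = 576
Dividing both sides by 576: (x + 12)²/64 - (y + 11)²/36 = 1
Hyperbola, center (-12, -11), transverse axis horizontal; a² = 64, b² = 36.
Latus rectum length = 2b²/a = 2·36/8 = 9.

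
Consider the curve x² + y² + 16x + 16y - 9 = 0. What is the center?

Rearranging, (x² + 16x) + (y² + 16y) = 9.
(x + 8)² + (y + 8)² = 9 + 64 + 64 = 137
So (x + 8)² + (y + 8)² = 137.
Circle centered at (-8, -8) with r² = 137.

(-8, -8)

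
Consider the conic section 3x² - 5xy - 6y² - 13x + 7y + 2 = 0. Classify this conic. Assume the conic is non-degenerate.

A = 3, B = -5, C = -6.
Discriminant B² − 4AC = (-5)² − 4·3·(-6) = 97.
B² − 4AC > 0 ⇒ hyperbola.

hyperbola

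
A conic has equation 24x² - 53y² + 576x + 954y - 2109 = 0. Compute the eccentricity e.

24(x² + 24x) -53(y² - 18y) = 2109
Complete the square: 24(x + 12)² -53(y - 9)² = 2109 + 3456 - 4293 = 1272
Dividing both sides by 1272: (x + 12)²/53 - (y - 9)²/24 = 1
Hyperbola, center (-12, 9), transverse axis horizontal; a² = 53, b² = 24.
c² = a² + b² = 77, so c = √77.
e = c/a = √77/√53 = √4081/53.

e = √4081/53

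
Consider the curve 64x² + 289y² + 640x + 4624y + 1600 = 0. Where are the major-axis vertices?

(-22, -8) and (12, -8)

Group the x- and y-terms: 64(x² + 10x) + 289(y² + 16y) = -1600
Completing the square gives 64(x + 5)² + 289(y + 8)² = -1600 + 1600 + 18496 = 18496.
Dividing both sides by 18496: (x + 5)²/289 + (y + 8)²/64 = 1
Ellipse, center (-5, -8), major axis horizontal; a² = 289, b² = 64.
a = 17. Vertices at (h ± a, k).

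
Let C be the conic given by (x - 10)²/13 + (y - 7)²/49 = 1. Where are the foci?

(10, 1) and (10, 13)

Center (10, 7). The larger denominator 49 sits under the y-term, so the major axis is vertical; a² = 49, b² = 13.
c² = a² - b² = 49 - 13 = 36, so c = 6.
Foci lie on the vertical axis through the center: (h, k ± c).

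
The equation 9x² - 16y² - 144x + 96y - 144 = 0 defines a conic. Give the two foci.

Rearranging, 9(x² - 16x) -16(y² - 6y) = 144.
Completing the square gives 9(x - 8)² -16(y - 3)² = 144 + 576 - 144 = 576.
Divide by 576: (x - 8)²/64 - (y - 3)²/36 = 1
Hyperbola, center (8, 3), transverse axis horizontal; a² = 64, b² = 36.
c² = a² + b² = 64 + 36 = 100, so c = 10.
Foci lie on the horizontal axis through the center: (h ± c, k).

(-2, 3) and (18, 3)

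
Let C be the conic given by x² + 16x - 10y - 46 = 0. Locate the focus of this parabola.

Only x is squared. Complete the square in x: (x + 8)² = 10(y + 11).
Vertex (-8, -11); 4p = 10 so p = 5/2. Opens up.
Focus is p units from the vertex along the axis: (h, k + p).

(-8, -17/2)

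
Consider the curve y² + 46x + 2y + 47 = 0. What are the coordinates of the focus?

(-25/2, -1)

Only y is squared. Complete the square in y: (y + 1)² = -46(x + 1).
Vertex (-1, -1); 4p = -46 so p = -23/2. Opens left.
Focus is p units from the vertex along the axis: (h + p, k).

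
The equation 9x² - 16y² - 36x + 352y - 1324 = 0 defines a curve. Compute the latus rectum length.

Collect terms: 9(x² - 4x) -16(y² - 22y) = 1324
Completing the square gives 9(x - 2)² -16(y - 11)² = 1324 + 36 - 1936 = -576.
Divide by -576: (y - 11)²/36 - (x - 2)²/64 = 1
Hyperbola, center (2, 11), transverse axis vertical; a² = 36, b² = 64.
Latus rectum length = 2b²/a = 2·64/6 = 64/3.

64/3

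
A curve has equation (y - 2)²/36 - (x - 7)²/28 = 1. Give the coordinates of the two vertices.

(7, -4) and (7, 8)

Center (7, 2). The positive term is the y-term, so the transverse axis is vertical; a² = 36, b² = 28.
a = 6. Vertices at (h, k ± a).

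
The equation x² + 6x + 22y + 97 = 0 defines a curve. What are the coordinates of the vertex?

Only x is squared. Complete the square in x: (x + 3)² = -22(y + 4).
Vertex (-3, -4); 4p = -22 so p = -11/2. Opens down.

(-3, -4)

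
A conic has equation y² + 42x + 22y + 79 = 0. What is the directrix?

Only y is squared. Complete the square in y: (y + 11)² = -42(x - 1).
Vertex (1, -11); 4p = -42 so p = -21/2. Opens left.
Directrix is the vertical line x = h − p = 1 − (-21/2) = 23/2.

x = 23/2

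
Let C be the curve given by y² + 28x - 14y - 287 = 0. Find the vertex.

Only y is squared. Complete the square in y: (y - 7)² = -28(x - 12).
Vertex (12, 7); 4p = -28 so p = -7. Opens left.

(12, 7)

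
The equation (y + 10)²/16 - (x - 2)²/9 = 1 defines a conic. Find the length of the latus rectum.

9/2

Center (2, -10). The positive term is the y-term, so the transverse axis is vertical; a² = 16, b² = 9.
Latus rectum length = 2b²/a = 2·9/4 = 9/2.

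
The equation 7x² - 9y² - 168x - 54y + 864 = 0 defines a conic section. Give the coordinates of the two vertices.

(9, -3) and (15, -3)

Rearranging, 7(x² - 24x) -9(y² + 6y) = -864.
Complete the square in x and y: 7(x - 12)² -9(y + 3)² = -864 + 1008 - 81 = 63
Divide through by 63 to get (x - 12)²/9 - (y + 3)²/7 = 1.
Hyperbola, center (12, -3), transverse axis horizontal; a² = 9, b² = 7.
a = 3. Vertices at (h ± a, k).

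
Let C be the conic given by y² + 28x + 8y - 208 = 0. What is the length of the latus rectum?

Only y is squared. Complete the square in y: (y + 4)² = -28(x - 8).
Vertex (8, -4); 4p = -28 so p = -7. Opens left.
Latus rectum length = |4p| = 28.

28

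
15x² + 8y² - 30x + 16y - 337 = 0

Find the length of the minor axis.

15(x² - 2x) + 8(y² + 2y) = 337
Completing the square gives 15(x - 1)² + 8(y + 1)² = 337 + 15 + 8 = 360.
Dividing both sides by 360: (x - 1)²/24 + (y + 1)²/45 = 1
Ellipse, center (1, -1), major axis vertical; a² = 45, b² = 24.
b² = 24 so b = 2√6; the minor axis has length 2b = 4√6.

4√6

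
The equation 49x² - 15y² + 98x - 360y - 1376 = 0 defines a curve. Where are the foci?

49(x² + 2x) -15(y² + 24y) = 1376
Completing the square gives 49(x + 1)² -15(y + 12)² = 1376 + 49 - 2160 = -735.
Divide by -735: (y + 12)²/49 - (x + 1)²/15 = 1
Hyperbola, center (-1, -12), transverse axis vertical; a² = 49, b² = 15.
c² = a² + b² = 49 + 15 = 64, so c = 8.
Foci lie on the vertical axis through the center: (h, k ± c).

(-1, -20) and (-1, -4)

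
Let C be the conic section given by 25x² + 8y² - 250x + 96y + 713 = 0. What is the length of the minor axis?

4√2

Collect terms: 25(x² - 10x) + 8(y² + 12y) = -713
Completing the square gives 25(x - 5)² + 8(y + 6)² = -713 + 625 + 288 = 200.
Divide through by 200 to get (x - 5)²/8 + (y + 6)²/25 = 1.
Ellipse, center (5, -6), major axis vertical; a² = 25, b² = 8.
b² = 8 so b = 2√2; the minor axis has length 2b = 4√2.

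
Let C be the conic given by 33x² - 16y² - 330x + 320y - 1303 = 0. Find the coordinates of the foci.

(-2, 10) and (12, 10)

Rearranging, 33(x² - 10x) -16(y² - 20y) = 1303.
Completing the square gives 33(x - 5)² -16(y - 10)² = 1303 + 825 - 1600 = 528.
Divide through by 528 to get (x - 5)²/16 - (y - 10)²/33 = 1.
Hyperbola, center (5, 10), transverse axis horizontal; a² = 16, b² = 33.
c² = a² + b² = 16 + 33 = 49, so c = 7.
Foci lie on the horizontal axis through the center: (h ± c, k).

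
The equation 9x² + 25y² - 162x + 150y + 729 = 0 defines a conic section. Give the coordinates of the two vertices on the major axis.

Rearranging, 9(x² - 18x) + 25(y² + 6y) = -729.
9(x - 9)² + 25(y + 3)² = -729 + 729 + 225 = 225
Dividing both sides by 225: (x - 9)²/25 + (y + 3)²/9 = 1
Ellipse, center (9, -3), major axis horizontal; a² = 25, b² = 9.
a = 5. Vertices at (h ± a, k).

(4, -3) and (14, -3)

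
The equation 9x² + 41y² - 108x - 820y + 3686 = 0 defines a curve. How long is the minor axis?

6√2

Rearranging, 9(x² - 12x) + 41(y² - 20y) = -3686.
Completing the square gives 9(x - 6)² + 41(y - 10)² = -3686 + 324 + 4100 = 738.
Dividing both sides by 738: (x - 6)²/82 + (y - 10)²/18 = 1
Ellipse, center (6, 10), major axis horizontal; a² = 82, b² = 18.
b² = 18 so b = 3√2; the minor axis has length 2b = 6√2.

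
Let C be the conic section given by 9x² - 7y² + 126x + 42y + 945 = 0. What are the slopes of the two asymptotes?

Collect terms: 9(x² + 14x) -7(y² - 6y) = -945
Completing the square gives 9(x + 7)² -7(y - 3)² = -945 + 441 - 63 = -567.
Divide by -567: (y - 3)²/81 - (x + 7)²/63 = 1
Hyperbola, center (-7, 3), transverse axis vertical; a² = 81, b² = 63.
For a vertical hyperbola the asymptotes have slope ±a/b.
Here that is ±9/3√7 = ±3√7/7.

3√7/7 and -3√7/7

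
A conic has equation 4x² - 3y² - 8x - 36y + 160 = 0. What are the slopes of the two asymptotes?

2√3/3 and -2√3/3

Collect terms: 4(x² - 2x) -3(y² + 12y) = -160
4(x - 1)² -3(y + 6)² = -160 + 4 - 108 = -264
Dividing both sides by -264: (y + 6)²/88 - (x - 1)²/66 = 1
Hyperbola, center (1, -6), transverse axis vertical; a² = 88, b² = 66.
For a vertical hyperbola the asymptotes have slope ±a/b.
Here that is ±2√22/√66 = ±2√3/3.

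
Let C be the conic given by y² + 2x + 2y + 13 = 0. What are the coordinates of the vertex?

(-6, -1)

Only y is squared. Complete the square in y: (y + 1)² = -2(x + 6).
Vertex (-6, -1); 4p = -2 so p = -1/2. Opens left.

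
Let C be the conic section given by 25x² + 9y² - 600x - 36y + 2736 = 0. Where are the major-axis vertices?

(12, -8) and (12, 12)

Group: 25(x² - 24x) + 9(y² - 4y) = -2736
Completing the square gives 25(x - 12)² + 9(y - 2)² = -2736 + 3600 + 36 = 900.
Divide by 900: (x - 12)²/36 + (y - 2)²/100 = 1
Ellipse, center (12, 2), major axis vertical; a² = 100, b² = 36.
a = 10. Vertices at (h, k ± a).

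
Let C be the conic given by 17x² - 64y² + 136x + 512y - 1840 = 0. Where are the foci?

(-13, 4) and (5, 4)

Group: 17(x² + 8x) -64(y² - 8y) = 1840
Completing the square gives 17(x + 4)² -64(y - 4)² = 1840 + 272 - 1024 = 1088.
Dividing both sides by 1088: (x + 4)²/64 - (y - 4)²/17 = 1
Hyperbola, center (-4, 4), transverse axis horizontal; a² = 64, b² = 17.
c² = a² + b² = 64 + 17 = 81, so c = 9.
Foci lie on the horizontal axis through the center: (h ± c, k).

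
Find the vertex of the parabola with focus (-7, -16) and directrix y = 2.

The vertex is the midpoint between the focus and the directrix along the axis of symmetry.
Axis is vertical (directrix is horizontal). Vertex y-coordinate = (-16 + 2)/2 = -7; x-coordinate = -7.

(-7, -7)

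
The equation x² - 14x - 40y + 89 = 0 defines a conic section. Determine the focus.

(7, 11)

Only x is squared. Complete the square in x: (x - 7)² = 40(y - 1).
Vertex (7, 1); 4p = 40 so p = 10. Opens up.
Focus is p units from the vertex along the axis: (h, k + p).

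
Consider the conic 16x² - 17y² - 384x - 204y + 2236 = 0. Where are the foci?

16(x² - 24x) -17(y² + 12y) = -2236
16(x - 12)² -17(y + 6)² = -2236 + 2304 - 612 = -544
Divide by -544: (y + 6)²/32 - (x - 12)²/34 = 1
Hyperbola, center (12, -6), transverse axis vertical; a² = 32, b² = 34.
c² = a² + b² = 32 + 34 = 66, so c = √66.
Foci lie on the vertical axis through the center: (h, k ± c).

(12, -6 - √66) and (12, -6 + √66)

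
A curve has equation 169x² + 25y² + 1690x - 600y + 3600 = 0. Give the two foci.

Group the x- and y-terms: 169(x² + 10x) + 25(y² - 24y) = -3600
Complete the square: 169(x + 5)² + 25(y - 12)² = -3600 + 4225 + 3600 = 4225
Divide by 4225: (x + 5)²/25 + (y - 12)²/169 = 1
Ellipse, center (-5, 12), major axis vertical; a² = 169, b² = 25.
c² = a² - b² = 169 - 25 = 144, so c = 12.
Foci lie on the vertical axis through the center: (h, k ± c).

(-5, 0) and (-5, 24)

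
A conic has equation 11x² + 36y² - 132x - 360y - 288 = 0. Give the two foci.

(-4, 5) and (16, 5)

Rearranging, 11(x² - 12x) + 36(y² - 10y) = 288.
Complete the square in x and y: 11(x - 6)² + 36(y - 5)² = 288 + 396 + 900 = 1584
Divide by 1584: (x - 6)²/144 + (y - 5)²/44 = 1
Ellipse, center (6, 5), major axis horizontal; a² = 144, b² = 44.
c² = a² - b² = 144 - 44 = 100, so c = 10.
Foci lie on the horizontal axis through the center: (h ± c, k).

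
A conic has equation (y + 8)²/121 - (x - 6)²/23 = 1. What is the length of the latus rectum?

Center (6, -8). The positive term is the y-term, so the transverse axis is vertical; a² = 121, b² = 23.
Latus rectum length = 2b²/a = 2·23/11 = 46/11.

46/11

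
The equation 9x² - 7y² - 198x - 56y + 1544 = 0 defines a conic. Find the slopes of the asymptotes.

9(x² - 22x) -7(y² + 8y) = -1544
9(x - 11)² -7(y + 4)² = -1544 + 1089 - 112 = -567
Divide through by -567 to get (y + 4)²/81 - (x - 11)²/63 = 1.
Hyperbola, center (11, -4), transverse axis vertical; a² = 81, b² = 63.
For a vertical hyperbola the asymptotes have slope ±a/b.
Here that is ±9/3√7 = ±3√7/7.

3√7/7 and -3√7/7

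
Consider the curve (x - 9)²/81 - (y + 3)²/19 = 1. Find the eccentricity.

e = 10/9

Center (9, -3). The positive term is the x-term, so the transverse axis is horizontal; a² = 81, b² = 19.
c² = a² + b² = 100, so c = 10.
e = c/a = 10/9.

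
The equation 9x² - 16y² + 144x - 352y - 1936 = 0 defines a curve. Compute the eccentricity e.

e = 5/4

9(x² + 16x) -16(y² + 22y) = 1936
Completing the square gives 9(x + 8)² -16(y + 11)² = 1936 + 576 - 1936 = 576.
Divide through by 576 to get (x + 8)²/64 - (y + 11)²/36 = 1.
Hyperbola, center (-8, -11), transverse axis horizontal; a² = 64, b² = 36.
c² = a² + b² = 100, so c = 10.
e = c/a = 10/8 = 5/4.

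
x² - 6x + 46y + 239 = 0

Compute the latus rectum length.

46

Only x is squared. Complete the square in x: (x - 3)² = -46(y + 5).
Vertex (3, -5); 4p = -46 so p = -23/2. Opens down.
Latus rectum length = |4p| = 46.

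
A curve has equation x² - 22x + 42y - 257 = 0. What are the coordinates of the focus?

Only x is squared. Complete the square in x: (x - 11)² = -42(y - 9).
Vertex (11, 9); 4p = -42 so p = -21/2. Opens down.
Focus is p units from the vertex along the axis: (h, k + p).

(11, -3/2)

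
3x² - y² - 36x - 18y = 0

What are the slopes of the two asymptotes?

3(x² - 12x) -(y² + 18y) = 0
Completing the square gives 3(x - 6)² -(y + 9)² = 0 + 108 - 81 = 27.
Dividing both sides by 27: (x - 6)²/9 - (y + 9)²/27 = 1
Hyperbola, center (6, -9), transverse axis horizontal; a² = 9, b² = 27.
For a horizontal hyperbola the asymptotes have slope ±b/a.
Here that is ±3√3/3 = ±√3.

√3 and -√3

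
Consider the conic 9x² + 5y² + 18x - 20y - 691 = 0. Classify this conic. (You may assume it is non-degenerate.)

ellipse

No xy term. Coefficients of x² and y² are A = 9, C = 5.
A and C have the same sign but A ≠ C ⇒ ellipse.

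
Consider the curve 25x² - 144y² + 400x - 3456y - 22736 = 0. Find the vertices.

(-20, -12) and (4, -12)

Group: 25(x² + 16x) -144(y² + 24y) = 22736
25(x + 8)² -144(y + 12)² = 22736 + 1600 - 20736 = 3600
Divide through by 3600 to get (x + 8)²/144 - (y + 12)²/25 = 1.
Hyperbola, center (-8, -12), transverse axis horizontal; a² = 144, b² = 25.
a = 12. Vertices at (h ± a, k).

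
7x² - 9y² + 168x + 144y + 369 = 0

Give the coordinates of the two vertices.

7(x² + 24x) -9(y² - 16y) = -369
Completing the square gives 7(x + 12)² -9(y - 8)² = -369 + 1008 - 576 = 63.
Divide by 63: (x + 12)²/9 - (y - 8)²/7 = 1
Hyperbola, center (-12, 8), transverse axis horizontal; a² = 9, b² = 7.
a = 3. Vertices at (h ± a, k).

(-15, 8) and (-9, 8)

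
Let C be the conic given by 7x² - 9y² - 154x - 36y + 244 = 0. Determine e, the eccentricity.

Rearranging, 7(x² - 22x) -9(y² + 4y) = -244.
Completing the square gives 7(x - 11)² -9(y + 2)² = -244 + 847 - 36 = 567.
Divide through by 567 to get (x - 11)²/81 - (y + 2)²/63 = 1.
Hyperbola, center (11, -2), transverse axis horizontal; a² = 81, b² = 63.
c² = a² + b² = 144, so c = 12.
e = c/a = 12/9 = 4/3.

e = 4/3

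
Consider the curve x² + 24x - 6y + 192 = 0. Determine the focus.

Only x is squared. Complete the square in x: (x + 12)² = 6(y - 8).
Vertex (-12, 8); 4p = 6 so p = 3/2. Opens up.
Focus is p units from the vertex along the axis: (h, k + p).

(-12, 19/2)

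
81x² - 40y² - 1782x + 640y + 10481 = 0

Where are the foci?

(11, -3) and (11, 19)

Collect terms: 81(x² - 22x) -40(y² - 16y) = -10481
Completing the square gives 81(x - 11)² -40(y - 8)² = -10481 + 9801 - 2560 = -3240.
Divide through by -3240 to get (y - 8)²/81 - (x - 11)²/40 = 1.
Hyperbola, center (11, 8), transverse axis vertical; a² = 81, b² = 40.
c² = a² + b² = 81 + 40 = 121, so c = 11.
Foci lie on the vertical axis through the center: (h, k ± c).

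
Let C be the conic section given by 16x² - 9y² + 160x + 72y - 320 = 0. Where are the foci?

(-15, 4) and (5, 4)

16(x² + 10x) -9(y² - 8y) = 320
Complete the square in x and y: 16(x + 5)² -9(y - 4)² = 320 + 400 - 144 = 576
Divide through by 576 to get (x + 5)²/36 - (y - 4)²/64 = 1.
Hyperbola, center (-5, 4), transverse axis horizontal; a² = 36, b² = 64.
c² = a² + b² = 36 + 64 = 100, so c = 10.
Foci lie on the horizontal axis through the center: (h ± c, k).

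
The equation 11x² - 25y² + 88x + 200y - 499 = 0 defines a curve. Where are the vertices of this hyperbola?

(-9, 4) and (1, 4)

11(x² + 8x) -25(y² - 8y) = 499
11(x + 4)² -25(y - 4)² = 499 + 176 - 400 = 275
Divide through by 275 to get (x + 4)²/25 - (y - 4)²/11 = 1.
Hyperbola, center (-4, 4), transverse axis horizontal; a² = 25, b² = 11.
a = 5. Vertices at (h ± a, k).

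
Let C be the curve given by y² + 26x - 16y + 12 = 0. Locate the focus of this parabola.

Only y is squared. Complete the square in y: (y - 8)² = -26(x - 2).
Vertex (2, 8); 4p = -26 so p = -13/2. Opens left.
Focus is p units from the vertex along the axis: (h + p, k).

(-9/2, 8)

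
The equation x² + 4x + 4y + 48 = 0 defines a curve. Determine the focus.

(-2, -12)

Only x is squared. Complete the square in x: (x + 2)² = -4(y + 11).
Vertex (-2, -11); 4p = -4 so p = -1. Opens down.
Focus is p units from the vertex along the axis: (h, k + p).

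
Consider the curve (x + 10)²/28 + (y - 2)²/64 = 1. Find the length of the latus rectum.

7

Center (-10, 2). The larger denominator 64 sits under the y-term, so the major axis is vertical; a² = 64, b² = 28.
Latus rectum length = 2b²/a = 2·28/8 = 7.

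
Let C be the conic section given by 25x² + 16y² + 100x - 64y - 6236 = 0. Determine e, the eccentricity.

e = 3/5

Group: 25(x² + 4x) + 16(y² - 4y) = 6236
Completing the square gives 25(x + 2)² + 16(y - 2)² = 6236 + 100 + 64 = 6400.
Divide by 6400: (x + 2)²/256 + (y - 2)²/400 = 1
Ellipse, center (-2, 2), major axis vertical; a² = 400, b² = 256.
c² = a² - b² = 144, so c = 12.
e = c/a = 12/20 = 3/5.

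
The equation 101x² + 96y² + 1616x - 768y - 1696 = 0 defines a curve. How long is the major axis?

Collect terms: 101(x² + 16x) + 96(y² - 8y) = 1696
Completing the square gives 101(x + 8)² + 96(y - 4)² = 1696 + 6464 + 1536 = 9696.
Dividing both sides by 9696: (x + 8)²/96 + (y - 4)²/101 = 1
Ellipse, center (-8, 4), major axis vertical; a² = 101, b² = 96.
a² = 101 so a = √101; the major axis has length 2a = 2√101.

2√101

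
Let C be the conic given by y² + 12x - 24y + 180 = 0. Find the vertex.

Only y is squared. Complete the square in y: (y - 12)² = -12(x + 3).
Vertex (-3, 12); 4p = -12 so p = -3. Opens left.

(-3, 12)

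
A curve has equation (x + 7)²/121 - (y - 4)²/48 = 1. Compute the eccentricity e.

e = 13/11

Center (-7, 4). The positive term is the x-term, so the transverse axis is horizontal; a² = 121, b² = 48.
c² = a² + b² = 169, so c = 13.
e = c/a = 13/11.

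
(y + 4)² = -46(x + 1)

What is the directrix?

x = 21/2

Vertex (-1, -4); 4p = -46 so p = -23/2. Opens left.
Directrix is the vertical line x = h − p = -1 − (-23/2) = 21/2.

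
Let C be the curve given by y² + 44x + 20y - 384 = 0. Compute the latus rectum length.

44

Only y is squared. Complete the square in y: (y + 10)² = -44(x - 11).
Vertex (11, -10); 4p = -44 so p = -11. Opens left.
Latus rectum length = |4p| = 44.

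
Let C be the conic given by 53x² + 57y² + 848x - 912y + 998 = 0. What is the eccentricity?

Group: 53(x² + 16x) + 57(y² - 16y) = -998
Completing the square gives 53(x + 8)² + 57(y - 8)² = -998 + 3392 + 3648 = 6042.
Divide by 6042: (x + 8)²/114 + (y - 8)²/106 = 1
Ellipse, center (-8, 8), major axis horizontal; a² = 114, b² = 106.
c² = a² - b² = 8, so c = 2√2.
e = c/a = 2√2/√114 = 2√57/57.

e = 2√57/57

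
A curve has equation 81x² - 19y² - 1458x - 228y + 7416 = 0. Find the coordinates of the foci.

(9, -16) and (9, 4)

Group the x- and y-terms: 81(x² - 18x) -19(y² + 12y) = -7416
Complete the square: 81(x - 9)² -19(y + 6)² = -7416 + 6561 - 684 = -1539
Divide by -1539: (y + 6)²/81 - (x - 9)²/19 = 1
Hyperbola, center (9, -6), transverse axis vertical; a² = 81, b² = 19.
c² = a² + b² = 81 + 19 = 100, so c = 10.
Foci lie on the vertical axis through the center: (h, k ± c).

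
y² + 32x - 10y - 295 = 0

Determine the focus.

Only y is squared. Complete the square in y: (y - 5)² = -32(x - 10).
Vertex (10, 5); 4p = -32 so p = -8. Opens left.
Focus is p units from the vertex along the axis: (h + p, k).

(2, 5)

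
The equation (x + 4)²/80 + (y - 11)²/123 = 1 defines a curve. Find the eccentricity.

Center (-4, 11). The larger denominator 123 sits under the y-term, so the major axis is vertical; a² = 123, b² = 80.
c² = a² - b² = 43, so c = √43.
e = c/a = √43/√123 = √5289/123.

e = √5289/123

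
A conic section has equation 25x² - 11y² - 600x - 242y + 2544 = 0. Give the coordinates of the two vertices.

25(x² - 24x) -11(y² + 22y) = -2544
Complete the square in x and y: 25(x - 12)² -11(y + 11)² = -2544 + 3600 - 1331 = -275
Divide by -275: (y + 11)²/25 - (x - 12)²/11 = 1
Hyperbola, center (12, -11), transverse axis vertical; a² = 25, b² = 11.
a = 5. Vertices at (h, k ± a).

(12, -16) and (12, -6)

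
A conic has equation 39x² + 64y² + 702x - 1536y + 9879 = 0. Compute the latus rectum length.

Rearranging, 39(x² + 18x) + 64(y² - 24y) = -9879.
Complete the square in x and y: 39(x + 9)² + 64(y - 12)² = -9879 + 3159 + 9216 = 2496
Divide through by 2496 to get (x + 9)²/64 + (y - 12)²/39 = 1.
Ellipse, center (-9, 12), major axis horizontal; a² = 64, b² = 39.
Latus rectum length = 2b²/a = 2·39/8 = 39/4.

39/4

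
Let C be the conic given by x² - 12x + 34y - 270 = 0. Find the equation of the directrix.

y = 35/2

Only x is squared. Complete the square in x: (x - 6)² = -34(y - 9).
Vertex (6, 9); 4p = -34 so p = -17/2. Opens down.
Directrix is the horizontal line y = k − p = 9 − (-17/2) = 35/2.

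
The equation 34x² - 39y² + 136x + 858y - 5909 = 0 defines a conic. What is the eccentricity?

e = √2847/39

Rearranging, 34(x² + 4x) -39(y² - 22y) = 5909.
Complete the square in x and y: 34(x + 2)² -39(y - 11)² = 5909 + 136 - 4719 = 1326
Divide by 1326: (x + 2)²/39 - (y - 11)²/34 = 1
Hyperbola, center (-2, 11), transverse axis horizontal; a² = 39, b² = 34.
c² = a² + b² = 73, so c = √73.
e = c/a = √73/√39 = √2847/39.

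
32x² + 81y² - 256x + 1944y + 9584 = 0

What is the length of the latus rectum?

64/9

Collect terms: 32(x² - 8x) + 81(y² + 24y) = -9584
Completing the square gives 32(x - 4)² + 81(y + 12)² = -9584 + 512 + 11664 = 2592.
Divide by 2592: (x - 4)²/81 + (y + 12)²/32 = 1
Ellipse, center (4, -12), major axis horizontal; a² = 81, b² = 32.
Latus rectum length = 2b²/a = 2·32/9 = 64/9.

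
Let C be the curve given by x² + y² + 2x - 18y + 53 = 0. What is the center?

(-1, 9)

Group: (x² + 2x) + (y² - 18y) = -53
Complete the square in x and y: (x + 1)² + (y - 9)² = -53 + 1 + 81 = 29
So (x + 1)² + (y - 9)² = 29.
Circle centered at (-1, 9) with r² = 29.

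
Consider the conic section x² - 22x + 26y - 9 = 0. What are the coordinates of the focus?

(11, -3/2)

Only x is squared. Complete the square in x: (x - 11)² = -26(y - 5).
Vertex (11, 5); 4p = -26 so p = -13/2. Opens down.
Focus is p units from the vertex along the axis: (h, k + p).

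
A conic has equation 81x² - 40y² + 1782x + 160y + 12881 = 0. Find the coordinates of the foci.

Rearranging, 81(x² + 22x) -40(y² - 4y) = -12881.
81(x + 11)² -40(y - 2)² = -12881 + 9801 - 160 = -3240
Dividing both sides by -3240: (y - 2)²/81 - (x + 11)²/40 = 1
Hyperbola, center (-11, 2), transverse axis vertical; a² = 81, b² = 40.
c² = a² + b² = 81 + 40 = 121, so c = 11.
Foci lie on the vertical axis through the center: (h, k ± c).

(-11, -9) and (-11, 13)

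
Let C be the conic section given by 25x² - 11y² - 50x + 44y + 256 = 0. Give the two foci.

(1, -4) and (1, 8)

25(x² - 2x) -11(y² - 4y) = -256
Complete the square: 25(x - 1)² -11(y - 2)² = -256 + 25 - 44 = -275
Dividing both sides by -275: (y - 2)²/25 - (x - 1)²/11 = 1
Hyperbola, center (1, 2), transverse axis vertical; a² = 25, b² = 11.
c² = a² + b² = 25 + 11 = 36, so c = 6.
Foci lie on the vertical axis through the center: (h, k ± c).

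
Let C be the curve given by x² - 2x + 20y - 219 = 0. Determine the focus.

(1, 6)

Only x is squared. Complete the square in x: (x - 1)² = -20(y - 11).
Vertex (1, 11); 4p = -20 so p = -5. Opens down.
Focus is p units from the vertex along the axis: (h, k + p).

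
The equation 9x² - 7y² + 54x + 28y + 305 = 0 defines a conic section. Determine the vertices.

9(x² + 6x) -7(y² - 4y) = -305
9(x + 3)² -7(y - 2)² = -305 + 81 - 28 = -252
Divide by -252: (y - 2)²/36 - (x + 3)²/28 = 1
Hyperbola, center (-3, 2), transverse axis vertical; a² = 36, b² = 28.
a = 6. Vertices at (h, k ± a).

(-3, -4) and (-3, 8)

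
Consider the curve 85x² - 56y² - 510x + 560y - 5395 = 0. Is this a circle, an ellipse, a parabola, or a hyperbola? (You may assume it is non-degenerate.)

No xy term. Coefficients of x² and y² are A = 85, C = -56.
A and C have opposite signs ⇒ hyperbola.

hyperbola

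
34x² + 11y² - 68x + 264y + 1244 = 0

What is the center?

(1, -12)

Collect terms: 34(x² - 2x) + 11(y² + 24y) = -1244
Complete the square in x and y: 34(x - 1)² + 11(y + 12)² = -1244 + 34 + 1584 = 374
Divide by 374: (x - 1)²/11 + (y + 12)²/34 = 1
Ellipse with center (1, -12).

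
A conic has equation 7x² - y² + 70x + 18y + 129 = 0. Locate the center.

7(x² + 10x) -(y² - 18y) = -129
Complete the square in x and y: 7(x + 5)² -(y - 9)² = -129 + 175 - 81 = -35
Divide through by -35 to get (y - 9)²/35 - (x + 5)²/5 = 1.
Hyperbola with center (-5, 9).

(-5, 9)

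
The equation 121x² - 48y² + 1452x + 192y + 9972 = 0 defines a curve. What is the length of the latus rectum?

Collect terms: 121(x² + 12x) -48(y² - 4y) = -9972
Complete the square in x and y: 121(x + 6)² -48(y - 2)² = -9972 + 4356 - 192 = -5808
Divide by -5808: (y - 2)²/121 - (x + 6)²/48 = 1
Hyperbola, center (-6, 2), transverse axis vertical; a² = 121, b² = 48.
Latus rectum length = 2b²/a = 2·48/11 = 96/11.

96/11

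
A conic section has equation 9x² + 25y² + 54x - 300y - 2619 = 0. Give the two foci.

Group the x- and y-terms: 9(x² + 6x) + 25(y² - 12y) = 2619
Complete the square in x and y: 9(x + 3)² + 25(y - 6)² = 2619 + 81 + 900 = 3600
Divide through by 3600 to get (x + 3)²/400 + (y - 6)²/144 = 1.
Ellipse, center (-3, 6), major axis horizontal; a² = 400, b² = 144.
c² = a² - b² = 400 - 144 = 256, so c = 16.
Foci lie on the horizontal axis through the center: (h ± c, k).

(-19, 6) and (13, 6)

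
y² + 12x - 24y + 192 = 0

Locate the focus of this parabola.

Only y is squared. Complete the square in y: (y - 12)² = -12(x + 4).
Vertex (-4, 12); 4p = -12 so p = -3. Opens left.
Focus is p units from the vertex along the axis: (h + p, k).

(-7, 12)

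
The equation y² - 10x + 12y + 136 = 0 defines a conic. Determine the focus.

(25/2, -6)

Only y is squared. Complete the square in y: (y + 6)² = 10(x - 10).
Vertex (10, -6); 4p = 10 so p = 5/2. Opens right.
Focus is p units from the vertex along the axis: (h + p, k).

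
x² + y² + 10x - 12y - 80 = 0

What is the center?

(-5, 6)

Rearranging, (x² + 10x) + (y² - 12y) = 80.
Completing the square gives (x + 5)² + (y - 6)² = 80 + 25 + 36 = 141.
So (x + 5)² + (y - 6)² = 141.
Circle centered at (-5, 6) with r² = 141.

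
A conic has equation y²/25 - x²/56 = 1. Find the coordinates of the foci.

Center (0, 0). The positive term is the y-term, so the transverse axis is vertical; a² = 25, b² = 56.
c² = a² + b² = 25 + 56 = 81, so c = 9.
Foci lie on the vertical axis through the center: (h, k ± c).

(0, -9) and (0, 9)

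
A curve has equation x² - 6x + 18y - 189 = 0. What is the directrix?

y = 31/2

Only x is squared. Complete the square in x: (x - 3)² = -18(y - 11).
Vertex (3, 11); 4p = -18 so p = -9/2. Opens down.
Directrix is the horizontal line y = k − p = 11 − (-9/2) = 31/2.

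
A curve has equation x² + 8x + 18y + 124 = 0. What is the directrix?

Only x is squared. Complete the square in x: (x + 4)² = -18(y + 6).
Vertex (-4, -6); 4p = -18 so p = -9/2. Opens down.
Directrix is the horizontal line y = k − p = -6 − (-9/2) = -3/2.

y = -3/2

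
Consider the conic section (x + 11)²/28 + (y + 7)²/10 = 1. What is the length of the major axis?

4√7

Center (-11, -7). The larger denominator 28 sits under the x-term, so the major axis is horizontal; a² = 28, b² = 10.
a² = 28 so a = 2√7; the major axis has length 2a = 4√7.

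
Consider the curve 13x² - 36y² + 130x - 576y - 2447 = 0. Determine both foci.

13(x² + 10x) -36(y² + 16y) = 2447
Completing the square gives 13(x + 5)² -36(y + 8)² = 2447 + 325 - 2304 = 468.
Dividing both sides by 468: (x + 5)²/36 - (y + 8)²/13 = 1
Hyperbola, center (-5, -8), transverse axis horizontal; a² = 36, b² = 13.
c² = a² + b² = 36 + 13 = 49, so c = 7.
Foci lie on the horizontal axis through the center: (h ± c, k).

(-12, -8) and (2, -8)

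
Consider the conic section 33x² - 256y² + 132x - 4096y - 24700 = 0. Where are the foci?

Collect terms: 33(x² + 4x) -256(y² + 16y) = 24700
33(x + 2)² -256(y + 8)² = 24700 + 132 - 16384 = 8448
Divide through by 8448 to get (x + 2)²/256 - (y + 8)²/33 = 1.
Hyperbola, center (-2, -8), transverse axis horizontal; a² = 256, b² = 33.
c² = a² + b² = 256 + 33 = 289, so c = 17.
Foci lie on the horizontal axis through the center: (h ± c, k).

(-19, -8) and (15, -8)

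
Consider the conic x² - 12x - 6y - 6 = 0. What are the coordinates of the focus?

Only x is squared. Complete the square in x: (x - 6)² = 6(y + 7).
Vertex (6, -7); 4p = 6 so p = 3/2. Opens up.
Focus is p units from the vertex along the axis: (h, k + p).

(6, -11/2)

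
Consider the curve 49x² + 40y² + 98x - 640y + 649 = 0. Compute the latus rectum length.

49(x² + 2x) + 40(y² - 16y) = -649
Complete the square in x and y: 49(x + 1)² + 40(y - 8)² = -649 + 49 + 2560 = 1960
Divide through by 1960 to get (x + 1)²/40 + (y - 8)²/49 = 1.
Ellipse, center (-1, 8), major axis vertical; a² = 49, b² = 40.
Latus rectum length = 2b²/a = 2·40/7 = 80/7.

80/7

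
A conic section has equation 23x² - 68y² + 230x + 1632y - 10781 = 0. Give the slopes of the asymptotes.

√391/34 and -√391/34

23(x² + 10x) -68(y² - 24y) = 10781
Complete the square: 23(x + 5)² -68(y - 12)² = 10781 + 575 - 9792 = 1564
Divide by 1564: (x + 5)²/68 - (y - 12)²/23 = 1
Hyperbola, center (-5, 12), transverse axis horizontal; a² = 68, b² = 23.
For a horizontal hyperbola the asymptotes have slope ±b/a.
Here that is ±√23/2√17 = ±√391/34.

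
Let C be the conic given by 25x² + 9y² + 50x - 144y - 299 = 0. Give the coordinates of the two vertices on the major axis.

Group: 25(x² + 2x) + 9(y² - 16y) = 299
Completing the square gives 25(x + 1)² + 9(y - 8)² = 299 + 25 + 576 = 900.
Divide by 900: (x + 1)²/36 + (y - 8)²/100 = 1
Ellipse, center (-1, 8), major axis vertical; a² = 100, b² = 36.
a = 10. Vertices at (h, k ± a).

(-1, -2) and (-1, 18)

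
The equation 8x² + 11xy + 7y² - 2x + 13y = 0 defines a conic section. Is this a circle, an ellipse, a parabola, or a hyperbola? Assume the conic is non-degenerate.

ellipse

A = 8, B = 11, C = 7.
Discriminant B² − 4AC = 11² − 4·8·7 = -103.
B² − 4AC < 0 ⇒ ellipse.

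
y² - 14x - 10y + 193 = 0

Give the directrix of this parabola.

x = 17/2

Only y is squared. Complete the square in y: (y - 5)² = 14(x - 12).
Vertex (12, 5); 4p = 14 so p = 7/2. Opens right.
Directrix is the vertical line x = h − p = 12 − (7/2) = 17/2.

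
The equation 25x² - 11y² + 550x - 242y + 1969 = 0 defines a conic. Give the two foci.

Rearranging, 25(x² + 22x) -11(y² + 22y) = -1969.
Complete the square: 25(x + 11)² -11(y + 11)² = -1969 + 3025 - 1331 = -275
Divide by -275: (y + 11)²/25 - (x + 11)²/11 = 1
Hyperbola, center (-11, -11), transverse axis vertical; a² = 25, b² = 11.
c² = a² + b² = 25 + 11 = 36, so c = 6.
Foci lie on the vertical axis through the center: (h, k ± c).

(-11, -17) and (-11, -5)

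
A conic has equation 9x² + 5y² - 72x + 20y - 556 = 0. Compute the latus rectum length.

Group the x- and y-terms: 9(x² - 8x) + 5(y² + 4y) = 556
Complete the square in x and y: 9(x - 4)² + 5(y + 2)² = 556 + 144 + 20 = 720
Dividing both sides by 720: (x - 4)²/80 + (y + 2)²/144 = 1
Ellipse, center (4, -2), major axis vertical; a² = 144, b² = 80.
Latus rectum length = 2b²/a = 2·80/12 = 40/3.

40/3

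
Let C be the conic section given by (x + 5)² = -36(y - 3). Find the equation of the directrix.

Vertex (-5, 3); 4p = -36 so p = -9. Opens down.
Directrix is the horizontal line y = k − p = 3 − (-9) = 12.

y = 12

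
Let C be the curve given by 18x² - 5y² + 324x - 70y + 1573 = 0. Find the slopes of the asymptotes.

Collect terms: 18(x² + 18x) -5(y² + 14y) = -1573
18(x + 9)² -5(y + 7)² = -1573 + 1458 - 245 = -360
Dividing both sides by -360: (y + 7)²/72 - (x + 9)²/20 = 1
Hyperbola, center (-9, -7), transverse axis vertical; a² = 72, b² = 20.
For a vertical hyperbola the asymptotes have slope ±a/b.
Here that is ±6√2/2√5 = ±3√10/5.

3√10/5 and -3√10/5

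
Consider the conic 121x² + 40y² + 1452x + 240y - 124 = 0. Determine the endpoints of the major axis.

Rearranging, 121(x² + 12x) + 40(y² + 6y) = 124.
Complete the square in x and y: 121(x + 6)² + 40(y + 3)² = 124 + 4356 + 360 = 4840
Divide by 4840: (x + 6)²/40 + (y + 3)²/121 = 1
Ellipse, center (-6, -3), major axis vertical; a² = 121, b² = 40.
a = 11. Vertices at (h, k ± a).

(-6, -14) and (-6, 8)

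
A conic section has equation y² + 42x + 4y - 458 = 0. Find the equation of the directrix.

x = 43/2

Only y is squared. Complete the square in y: (y + 2)² = -42(x - 11).
Vertex (11, -2); 4p = -42 so p = -21/2. Opens left.
Directrix is the vertical line x = h − p = 11 − (-21/2) = 43/2.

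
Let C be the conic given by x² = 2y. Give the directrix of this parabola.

Vertex (0, 0); 4p = 2 so p = 1/2. Opens up.
Directrix is the horizontal line y = k − p = 0 − (1/2) = -1/2.

y = -1/2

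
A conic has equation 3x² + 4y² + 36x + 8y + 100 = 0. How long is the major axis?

4

Collect terms: 3(x² + 12x) + 4(y² + 2y) = -100
3(x + 6)² + 4(y + 1)² = -100 + 108 + 4 = 12
Dividing both sides by 12: (x + 6)²/4 + (y + 1)²/3 = 1
Ellipse, center (-6, -1), major axis horizontal; a² = 4, b² = 3.
a² = 4 so a = 2; the major axis has length 2a = 4.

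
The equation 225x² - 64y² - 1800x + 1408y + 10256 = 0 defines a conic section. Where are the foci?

Collect terms: 225(x² - 8x) -64(y² - 22y) = -10256
Complete the square in x and y: 225(x - 4)² -64(y - 11)² = -10256 + 3600 - 7744 = -14400
Divide through by -14400 to get (y - 11)²/225 - (x - 4)²/64 = 1.
Hyperbola, center (4, 11), transverse axis vertical; a² = 225, b² = 64.
c² = a² + b² = 225 + 64 = 289, so c = 17.
Foci lie on the vertical axis through the center: (h, k ± c).

(4, -6) and (4, 28)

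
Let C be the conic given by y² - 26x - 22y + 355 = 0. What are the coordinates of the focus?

(31/2, 11)

Only y is squared. Complete the square in y: (y - 11)² = 26(x - 9).
Vertex (9, 11); 4p = 26 so p = 13/2. Opens right.
Focus is p units from the vertex along the axis: (h + p, k).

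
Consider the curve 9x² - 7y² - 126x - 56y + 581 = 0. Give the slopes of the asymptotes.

9(x² - 14x) -7(y² + 8y) = -581
Completing the square gives 9(x - 7)² -7(y + 4)² = -581 + 441 - 112 = -252.
Dividing both sides by -252: (y + 4)²/36 - (x - 7)²/28 = 1
Hyperbola, center (7, -4), transverse axis vertical; a² = 36, b² = 28.
For a vertical hyperbola the asymptotes have slope ±a/b.
Here that is ±6/2√7 = ±3√7/7.

3√7/7 and -3√7/7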